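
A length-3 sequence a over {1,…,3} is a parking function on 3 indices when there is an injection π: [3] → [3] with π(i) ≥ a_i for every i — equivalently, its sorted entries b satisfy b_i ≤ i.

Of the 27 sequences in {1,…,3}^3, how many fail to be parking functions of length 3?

11

|PF| = 1·4^2 = 1 · 16 = 16 (Konheim–Weiss)
E.g. (3,3,3) → sorted (3,3,3): b_1=3>1, not a PF.
Total 27; non-PF = 27−16 = 11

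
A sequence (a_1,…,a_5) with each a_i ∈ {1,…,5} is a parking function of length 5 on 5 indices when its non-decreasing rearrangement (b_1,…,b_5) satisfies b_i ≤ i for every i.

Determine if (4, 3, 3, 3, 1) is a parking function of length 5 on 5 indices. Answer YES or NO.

NO

Sorted: b = (1, 3, 3, 3, 4).
  b_1=1 ≤ 1
  b_2=3 > 2
  fails at i=2 ⇒ NO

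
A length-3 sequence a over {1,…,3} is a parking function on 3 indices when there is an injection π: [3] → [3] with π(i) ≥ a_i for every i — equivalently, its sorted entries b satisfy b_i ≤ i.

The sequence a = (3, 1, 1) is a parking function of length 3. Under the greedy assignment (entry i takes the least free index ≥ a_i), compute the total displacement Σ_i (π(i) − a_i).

Σπ = 3·4/2 = 6 (π permutes [3]); Σa = 3+1+1 = 5; disp = 6−5 = 1.

1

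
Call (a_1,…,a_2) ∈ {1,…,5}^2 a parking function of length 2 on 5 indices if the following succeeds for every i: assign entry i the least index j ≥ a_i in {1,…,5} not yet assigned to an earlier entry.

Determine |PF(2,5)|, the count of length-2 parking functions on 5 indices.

#PF = (5−2+1)·(5+1)^(2−1) = 4·6 = 24 (Pollak)
E.g. (3,5) → sorted (3,5): b_i ≤ 3+i ∀i, a PF.

24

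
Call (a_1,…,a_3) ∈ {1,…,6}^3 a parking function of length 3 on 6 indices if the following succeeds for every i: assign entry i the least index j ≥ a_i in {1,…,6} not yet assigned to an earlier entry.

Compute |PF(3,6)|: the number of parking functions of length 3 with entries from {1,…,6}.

Count = (6−3+1)·(6+1)^(3−1) = 4·49 = 196 (Pollak)
E.g. (3,5,1) → sorted (1,3,5): b_i ≤ 3+i ∀i, a PF.

196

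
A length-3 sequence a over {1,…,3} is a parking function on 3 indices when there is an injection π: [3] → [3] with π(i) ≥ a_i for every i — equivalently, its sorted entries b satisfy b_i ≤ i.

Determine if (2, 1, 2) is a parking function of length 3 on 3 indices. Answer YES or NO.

YES

Rearranged: b = (1, 2, 2).
  b_1=1 ≤ 1
  b_2=2 ≤ 2
  b_3=2 ≤ 3
All bounds hold ⇒ YES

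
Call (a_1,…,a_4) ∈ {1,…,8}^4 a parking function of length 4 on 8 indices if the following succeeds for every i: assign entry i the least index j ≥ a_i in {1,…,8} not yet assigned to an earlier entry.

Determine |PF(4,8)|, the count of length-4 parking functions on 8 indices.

3645

|PF| = (8−4+1)·(8+1)^(4−1) = 5×729 = 3645 (Pollak)
Example (6,3,7,5) → sorted (3,5,6,7): b_i ≤ 4+i ∀i, a PF.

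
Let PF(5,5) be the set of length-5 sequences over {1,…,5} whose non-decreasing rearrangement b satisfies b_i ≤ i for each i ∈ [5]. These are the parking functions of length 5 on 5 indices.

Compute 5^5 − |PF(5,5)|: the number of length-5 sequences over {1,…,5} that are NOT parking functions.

1829

Count = 1·6^4 = 1·1296 = 1296
Example (2,4,5,5,5) → sorted (2,4,5,5,5): b_1=2>1, not a PF.
5^5 − 1296 = 3125 − 1296 = 1829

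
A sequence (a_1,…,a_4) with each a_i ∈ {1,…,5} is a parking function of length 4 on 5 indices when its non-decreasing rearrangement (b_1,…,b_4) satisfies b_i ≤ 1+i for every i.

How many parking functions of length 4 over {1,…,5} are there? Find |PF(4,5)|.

432

#PF = (5+1−4)·(5+1)^{4−1} = 2×216 = 432 (Pollak)
One tuple (4,2,1,4) → sorted (1,2,4,4): b_i ≤ 1+i ∀i, a PF.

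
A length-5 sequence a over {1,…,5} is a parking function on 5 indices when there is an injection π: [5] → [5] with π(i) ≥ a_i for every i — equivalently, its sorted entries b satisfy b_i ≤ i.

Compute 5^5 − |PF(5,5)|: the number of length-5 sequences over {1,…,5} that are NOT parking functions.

1829

|PF| = (6−5)·6^(5−1) = 1×1296 = 1296 (Pollak)
E.g. (5,3,5,5,5) → sorted (3,5,5,5,5): b_1=3>1, not a PF.
Total 3125; non-PF = 3125−1296 = 1829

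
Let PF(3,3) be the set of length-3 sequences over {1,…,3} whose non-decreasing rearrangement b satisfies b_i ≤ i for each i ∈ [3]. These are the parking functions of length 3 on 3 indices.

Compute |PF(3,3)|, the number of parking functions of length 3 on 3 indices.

Count = 1·4^2 = 1 · 16 = 16 [KW]
Check (1,2,3) → sorted (1,2,3): b_i ≤ i ∀i, a PF.

16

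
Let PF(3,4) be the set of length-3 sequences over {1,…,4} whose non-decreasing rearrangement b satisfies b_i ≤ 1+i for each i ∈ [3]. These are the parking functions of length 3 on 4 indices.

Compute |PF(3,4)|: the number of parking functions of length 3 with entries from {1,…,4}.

50

Count = (4+1−3)·(4+1)^{3−1} = 2×25 = 50 (Konheim–Weiss)
One tuple (2,1,1) → sorted (1,1,2): b_i ≤ 1+i ∀i, a PF.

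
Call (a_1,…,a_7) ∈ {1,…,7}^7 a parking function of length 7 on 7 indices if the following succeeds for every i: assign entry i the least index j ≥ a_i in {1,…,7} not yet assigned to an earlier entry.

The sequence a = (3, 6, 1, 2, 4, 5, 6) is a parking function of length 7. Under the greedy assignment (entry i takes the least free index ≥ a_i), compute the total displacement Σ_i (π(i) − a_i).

Σπ = 7·8/2 = 28 (π permutes [7]); Σa = 3+6+1+2+4+5+6 = 27; disp = 28−27 = 1.

1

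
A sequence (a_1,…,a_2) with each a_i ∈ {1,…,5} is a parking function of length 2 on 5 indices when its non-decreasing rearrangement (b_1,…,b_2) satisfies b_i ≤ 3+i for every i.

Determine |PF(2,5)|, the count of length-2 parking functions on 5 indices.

24

#PF = 4·6^1 = 4 · 6 = 24 [KW]
Example (4,4) → sorted (4,4): b_i ≤ 3+i ∀i, a PF.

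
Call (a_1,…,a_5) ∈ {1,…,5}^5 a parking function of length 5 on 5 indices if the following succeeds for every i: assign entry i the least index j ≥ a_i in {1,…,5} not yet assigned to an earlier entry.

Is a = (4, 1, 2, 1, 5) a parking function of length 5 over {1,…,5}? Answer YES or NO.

Rearranged: b = (1, 1, 2, 4, 5).
  b_1=1 ≤ 1
  b_2=1 ≤ 2
  b_3=2 ≤ 3
  b_4=4 ≤ 4
  b_5=5 ≤ 5
All bounds hold ⇒ YES

YES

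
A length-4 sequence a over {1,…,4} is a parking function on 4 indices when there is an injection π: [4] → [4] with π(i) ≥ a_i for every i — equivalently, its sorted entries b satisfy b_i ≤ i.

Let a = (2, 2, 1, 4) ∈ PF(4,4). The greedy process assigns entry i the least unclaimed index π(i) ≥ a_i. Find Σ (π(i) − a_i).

1

Σπ(i) = 1+…+4 = 10; Σa = 2+2+1+4 = 9; disp = 10−9 = 1.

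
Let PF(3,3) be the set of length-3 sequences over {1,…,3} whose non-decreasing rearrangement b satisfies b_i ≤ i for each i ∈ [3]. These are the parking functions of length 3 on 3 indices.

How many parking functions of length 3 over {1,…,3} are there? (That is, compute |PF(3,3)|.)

16

|PF(3,3)| = (3−3+1)·(3+1)^(3−1) = 1×16 = 16 (Pollak)
One tuple (1,3,1) → sorted (1,1,3): b_i ≤ i ∀i, a PF.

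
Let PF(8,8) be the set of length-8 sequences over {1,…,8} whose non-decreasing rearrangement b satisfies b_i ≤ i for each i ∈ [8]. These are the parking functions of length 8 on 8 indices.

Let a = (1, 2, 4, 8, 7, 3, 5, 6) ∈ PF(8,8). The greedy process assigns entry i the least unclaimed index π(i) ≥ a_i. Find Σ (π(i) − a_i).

0

Σπ(i) = 1+…+8 = 36; Σa = 1+2+4+8+7+3+5+6 = 36; disp = 36−36 = 0.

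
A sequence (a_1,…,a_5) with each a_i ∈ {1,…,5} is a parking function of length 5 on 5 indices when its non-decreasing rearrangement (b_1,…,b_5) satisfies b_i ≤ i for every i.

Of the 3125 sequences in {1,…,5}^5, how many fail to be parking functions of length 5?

Count = (6−5)·6^(5−1) = 1 · 1296 = 1296 [KW]
Example (5,5,3,3,3) → sorted (3,3,3,5,5): b_1=3>1, not a PF.
Total 3125; non-PF = 3125−1296 = 1829

1829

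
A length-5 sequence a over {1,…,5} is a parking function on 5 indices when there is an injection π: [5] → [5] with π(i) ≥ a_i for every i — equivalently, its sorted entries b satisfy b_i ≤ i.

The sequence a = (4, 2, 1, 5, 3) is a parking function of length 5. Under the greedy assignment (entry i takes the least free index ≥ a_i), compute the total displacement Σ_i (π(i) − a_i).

Σπ(i) = 1+…+5 = 15; Σa = 4+2+1+5+3 = 15; disp = 15−15 = 0.

0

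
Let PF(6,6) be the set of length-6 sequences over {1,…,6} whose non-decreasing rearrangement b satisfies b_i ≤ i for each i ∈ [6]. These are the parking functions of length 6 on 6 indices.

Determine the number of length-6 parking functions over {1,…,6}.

#PF = 1·7^5 = 1·16807 = 16807 (Konheim–Weiss)
Check (2,3,3,6,1,1) → sorted (1,1,2,3,3,6): b_i ≤ i ∀i, a PF.

16807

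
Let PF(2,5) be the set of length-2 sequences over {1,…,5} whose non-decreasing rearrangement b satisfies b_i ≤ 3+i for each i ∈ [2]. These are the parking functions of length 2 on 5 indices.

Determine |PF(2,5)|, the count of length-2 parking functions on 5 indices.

24

Count = (6−2)·6^(2−1) = 4×6 = 24
Example (4,4) → sorted (4,4): b_i ≤ 3+i ∀i, a PF.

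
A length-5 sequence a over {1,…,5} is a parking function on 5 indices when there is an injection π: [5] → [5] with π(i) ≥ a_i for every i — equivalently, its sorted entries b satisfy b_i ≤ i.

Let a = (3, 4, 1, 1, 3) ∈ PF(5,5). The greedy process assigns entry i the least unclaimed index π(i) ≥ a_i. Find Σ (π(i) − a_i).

3

Σπ = 15 ({1..5} each once); Σa = 3+4+1+1+3 = 12; disp = 15−12 = 3.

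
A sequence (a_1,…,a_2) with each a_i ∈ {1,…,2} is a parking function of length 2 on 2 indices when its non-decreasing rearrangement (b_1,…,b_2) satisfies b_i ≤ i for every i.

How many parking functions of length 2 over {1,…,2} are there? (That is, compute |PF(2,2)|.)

3

#PF = (3−2)·3^(2−1) = 1×3 = 3 (Konheim–Weiss)
E.g. (2,1) → sorted (1,2): b_i ≤ i ∀i, a PF.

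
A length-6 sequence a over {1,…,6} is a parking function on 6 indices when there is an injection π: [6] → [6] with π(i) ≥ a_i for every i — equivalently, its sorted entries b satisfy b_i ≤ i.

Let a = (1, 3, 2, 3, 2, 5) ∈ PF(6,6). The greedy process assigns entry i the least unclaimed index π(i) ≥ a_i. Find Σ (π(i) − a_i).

Σπ = 21 ({1..6} each once); Σa = 1+3+2+3+2+5 = 16; disp = 21−16 = 5.

5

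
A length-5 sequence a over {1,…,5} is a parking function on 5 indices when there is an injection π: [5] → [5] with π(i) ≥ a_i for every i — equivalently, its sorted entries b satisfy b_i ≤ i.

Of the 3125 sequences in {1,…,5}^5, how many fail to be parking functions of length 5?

|PF(5,5)| = (5−5+1)·(5+1)^(5−1) = 1·1296 = 1296 [KW]
Check (3,5,4,3,2) → sorted (2,3,3,4,5): b_1=2>1, not a PF.
Total 3125; non-PF = 3125−1296 = 1829

1829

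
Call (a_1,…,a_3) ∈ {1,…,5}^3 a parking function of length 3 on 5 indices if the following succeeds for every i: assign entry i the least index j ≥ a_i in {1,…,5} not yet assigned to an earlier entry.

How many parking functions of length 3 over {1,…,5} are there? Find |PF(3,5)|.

108

|PF(3,5)| = 3·6^2 = 3·36 = 108 [KW]
E.g. (3,4,3) → sorted (3,3,4): b_i ≤ 2+i ∀i, a PF.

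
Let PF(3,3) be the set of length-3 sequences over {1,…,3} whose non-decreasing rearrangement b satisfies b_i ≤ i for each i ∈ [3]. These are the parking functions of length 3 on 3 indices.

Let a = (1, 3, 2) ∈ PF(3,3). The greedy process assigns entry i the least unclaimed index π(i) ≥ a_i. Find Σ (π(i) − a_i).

0

Σπ = 3·4/2 = 6 (π permutes [3]); Σa = 1+3+2 = 6; disp = 6−6 = 0.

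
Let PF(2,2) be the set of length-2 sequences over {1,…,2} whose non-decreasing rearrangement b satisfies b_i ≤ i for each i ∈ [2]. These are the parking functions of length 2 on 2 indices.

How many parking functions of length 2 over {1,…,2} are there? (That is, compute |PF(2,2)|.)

|PF(2,2)| = 1·3^1 = 1·3 = 3
Check (1,2) → sorted (1,2): b_i ≤ i ∀i, a PF.

3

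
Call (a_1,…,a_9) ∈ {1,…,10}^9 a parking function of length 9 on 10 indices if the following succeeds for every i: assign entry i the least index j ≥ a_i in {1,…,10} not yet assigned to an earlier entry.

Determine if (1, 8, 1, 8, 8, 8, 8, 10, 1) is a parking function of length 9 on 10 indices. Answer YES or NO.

NO

Rearranged: b = (1, 1, 1, 8, 8, 8, 8, 8, 10).
  b_1=1 ≤ 2
  b_2=1 ≤ 3
  b_3=1 ≤ 4
  b_4=8 > 5
  fails at i=4 ⇒ NO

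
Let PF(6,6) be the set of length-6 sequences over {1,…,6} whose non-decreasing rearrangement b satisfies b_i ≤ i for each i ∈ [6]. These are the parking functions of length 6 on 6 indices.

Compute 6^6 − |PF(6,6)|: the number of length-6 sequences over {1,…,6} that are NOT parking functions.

29849

|PF| = (6+1−6)·(6+1)^{6−1} = 1·16807 = 16807 [KW]
Check (3,5,6,6,5,6) → sorted (3,5,5,6,6,6): b_1=3>1, not a PF.
Total 46656; non-PF = 46656−16807 = 29849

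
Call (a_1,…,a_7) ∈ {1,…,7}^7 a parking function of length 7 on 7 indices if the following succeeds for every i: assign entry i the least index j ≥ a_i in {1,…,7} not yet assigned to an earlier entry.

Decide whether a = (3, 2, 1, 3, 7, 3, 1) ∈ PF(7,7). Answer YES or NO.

Sorted: b = (1, 1, 2, 3, 3, 3, 7).
  b_1=1 ≤ 1
  b_2=1 ≤ 2
  b_3=2 ≤ 3
  b_4=3 ≤ 4
  b_5=3 ≤ 5
  b_6=3 ≤ 6
  b_7=7 ≤ 7
All bounds hold ⇒ YES

YES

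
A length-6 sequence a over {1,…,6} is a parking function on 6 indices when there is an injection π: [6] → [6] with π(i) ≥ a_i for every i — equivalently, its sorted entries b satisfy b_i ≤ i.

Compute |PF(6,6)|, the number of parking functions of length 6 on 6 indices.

16807

#PF = (6+1−6)·(6+1)^{6−1} = 1×16807 = 16807 [KW]
Check (4,5,1,2,2,2) → sorted (1,2,2,2,4,5): b_i ≤ i ∀i, a PF.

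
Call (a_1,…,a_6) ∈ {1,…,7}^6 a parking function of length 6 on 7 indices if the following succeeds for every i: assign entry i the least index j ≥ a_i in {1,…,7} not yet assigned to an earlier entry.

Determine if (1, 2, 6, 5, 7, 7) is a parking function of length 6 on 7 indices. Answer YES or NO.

NO

Order a: b = (1, 2, 5, 6, 7, 7).
  b_1=1 ≤ 2
  b_2=2 ≤ 3
  b_3=5 > 4
  fails at i=3 ⇒ NO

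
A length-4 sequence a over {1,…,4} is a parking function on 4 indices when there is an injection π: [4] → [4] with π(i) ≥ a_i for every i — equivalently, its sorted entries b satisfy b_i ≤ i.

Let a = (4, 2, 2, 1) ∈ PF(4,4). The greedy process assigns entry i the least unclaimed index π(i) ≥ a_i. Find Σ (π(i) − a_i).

1

Σπ = 10 ({1..4} each once); Σa = 4+2+2+1 = 9; disp = 10−9 = 1.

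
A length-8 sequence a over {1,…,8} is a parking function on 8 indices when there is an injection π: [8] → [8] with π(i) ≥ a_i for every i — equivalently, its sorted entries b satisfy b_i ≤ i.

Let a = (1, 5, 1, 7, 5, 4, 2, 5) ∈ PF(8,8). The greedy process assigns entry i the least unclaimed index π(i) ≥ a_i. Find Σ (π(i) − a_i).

6

Σπ(i) = 1+…+8 = 36; Σa = 1+5+1+7+5+4+2+5 = 30; disp = 36−30 = 6.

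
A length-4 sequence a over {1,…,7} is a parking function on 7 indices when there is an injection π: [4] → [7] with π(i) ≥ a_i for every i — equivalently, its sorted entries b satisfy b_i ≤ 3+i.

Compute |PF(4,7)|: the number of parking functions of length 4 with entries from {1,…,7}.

Count = (7+1−4)·(7+1)^{4−1} = 4·512 = 2048 [KW]
Example (5,7,2,4) → sorted (2,4,5,7): b_i ≤ 3+i ∀i, a PF.

2048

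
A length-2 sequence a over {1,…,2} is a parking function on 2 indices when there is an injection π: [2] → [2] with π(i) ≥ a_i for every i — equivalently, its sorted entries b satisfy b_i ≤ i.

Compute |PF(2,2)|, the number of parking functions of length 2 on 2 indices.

Count = (2−2+1)·(2+1)^(2−1) = 1×3 = 3 (Pollak)
E.g. (1,2) → sorted (1,2): b_i ≤ i ∀i, a PF.

3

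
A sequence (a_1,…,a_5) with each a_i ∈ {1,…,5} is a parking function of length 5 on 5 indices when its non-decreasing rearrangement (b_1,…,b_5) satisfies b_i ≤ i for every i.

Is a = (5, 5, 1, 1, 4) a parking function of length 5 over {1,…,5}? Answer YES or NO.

Sorted: b = (1, 1, 4, 5, 5).
  b_1=1 ≤ 1
  b_2=1 ≤ 2
  b_3=4 > 3
  fails at i=3 ⇒ NO

NO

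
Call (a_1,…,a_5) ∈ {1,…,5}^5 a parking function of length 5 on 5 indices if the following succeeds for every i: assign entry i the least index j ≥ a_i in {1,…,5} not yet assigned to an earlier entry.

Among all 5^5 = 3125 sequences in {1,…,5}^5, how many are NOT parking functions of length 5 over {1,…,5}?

|PF| = (5−5+1)·(5+1)^(5−1) = 1×1296 = 1296 (Konheim–Weiss)
E.g. (2,3,5,5,4) → sorted (2,3,4,5,5): b_1=2>1, not a PF.
So 3125 − 1296 = 1829 fail.

1829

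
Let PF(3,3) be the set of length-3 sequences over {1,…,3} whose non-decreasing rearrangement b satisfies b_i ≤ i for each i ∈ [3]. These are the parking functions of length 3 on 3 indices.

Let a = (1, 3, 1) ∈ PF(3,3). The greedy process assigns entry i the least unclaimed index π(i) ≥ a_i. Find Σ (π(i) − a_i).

1

Σπ(i) = 1+…+3 = 6; Σa = 1+3+1 = 5; disp = 6−5 = 1.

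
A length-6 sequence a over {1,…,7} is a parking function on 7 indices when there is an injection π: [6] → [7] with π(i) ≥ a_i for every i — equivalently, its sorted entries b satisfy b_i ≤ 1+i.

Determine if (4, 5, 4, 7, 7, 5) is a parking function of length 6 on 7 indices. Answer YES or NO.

Order a: b = (4, 4, 5, 5, 7, 7).
  b_1=4 > 2
  fails at i=1 ⇒ NO

NO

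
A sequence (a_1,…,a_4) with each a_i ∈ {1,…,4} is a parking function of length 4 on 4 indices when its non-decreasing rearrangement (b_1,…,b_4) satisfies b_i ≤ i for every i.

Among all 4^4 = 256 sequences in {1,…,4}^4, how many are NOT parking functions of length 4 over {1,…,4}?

Count = (5−4)·5^(4−1) = 1·125 = 125 (Pollak)
Check (2,3,3,3) → sorted (2,3,3,3): b_1=2>1, not a PF.
So 256 − 125 = 131 fail.

131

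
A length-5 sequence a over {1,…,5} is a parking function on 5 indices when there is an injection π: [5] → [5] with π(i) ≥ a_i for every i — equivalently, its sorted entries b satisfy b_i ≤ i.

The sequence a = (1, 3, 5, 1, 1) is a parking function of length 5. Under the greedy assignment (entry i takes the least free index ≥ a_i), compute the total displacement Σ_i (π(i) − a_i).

4

Σπ(i) = 1+…+5 = 15; Σa = 1+3+5+1+1 = 11; disp = 15−11 = 4.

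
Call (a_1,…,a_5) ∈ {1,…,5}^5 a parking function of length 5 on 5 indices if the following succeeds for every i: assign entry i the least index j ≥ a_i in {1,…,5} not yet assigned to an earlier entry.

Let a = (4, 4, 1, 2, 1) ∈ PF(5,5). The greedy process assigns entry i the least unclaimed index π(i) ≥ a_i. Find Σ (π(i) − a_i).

Σπ = 5·6/2 = 15 (π permutes [5]); Σa = 4+4+1+2+1 = 12; disp = 15−12 = 3.

3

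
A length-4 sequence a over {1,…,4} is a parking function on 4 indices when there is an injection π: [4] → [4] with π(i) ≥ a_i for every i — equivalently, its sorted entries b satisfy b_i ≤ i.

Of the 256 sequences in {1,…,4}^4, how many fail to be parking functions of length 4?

|PF| = (4+1−4)·(4+1)^{4−1} = 1×125 = 125
One tuple (4,4,4,4) → sorted (4,4,4,4): b_1=4>1, not a PF.
Total 256; non-PF = 256−125 = 131

131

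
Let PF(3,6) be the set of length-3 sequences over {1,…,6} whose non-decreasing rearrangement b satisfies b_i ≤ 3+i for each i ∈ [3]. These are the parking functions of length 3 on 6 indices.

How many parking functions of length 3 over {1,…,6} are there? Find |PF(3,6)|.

196

#PF = (6−3+1)·(6+1)^(3−1) = 4·49 = 196
E.g. (2,3,3) → sorted (2,3,3): b_i ≤ 3+i ∀i, a PF.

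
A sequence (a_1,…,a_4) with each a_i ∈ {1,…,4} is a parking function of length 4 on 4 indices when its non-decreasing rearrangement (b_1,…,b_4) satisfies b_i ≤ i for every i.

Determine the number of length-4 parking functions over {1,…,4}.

Count = (4+1−4)·(4+1)^{4−1} = 1×125 = 125
One tuple (1,2,3,4) → sorted (1,2,3,4): b_i ≤ i ∀i, a PF.

125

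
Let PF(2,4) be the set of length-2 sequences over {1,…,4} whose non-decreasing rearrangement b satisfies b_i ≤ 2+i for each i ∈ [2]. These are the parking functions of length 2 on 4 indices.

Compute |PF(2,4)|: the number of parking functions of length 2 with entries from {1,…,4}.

|PF(2,4)| = (4−2+1)·(4+1)^(2−1) = 3×5 = 15 (Konheim–Weiss)
Check (2,3) → sorted (2,3): b_i ≤ 2+i ∀i, a PF.

15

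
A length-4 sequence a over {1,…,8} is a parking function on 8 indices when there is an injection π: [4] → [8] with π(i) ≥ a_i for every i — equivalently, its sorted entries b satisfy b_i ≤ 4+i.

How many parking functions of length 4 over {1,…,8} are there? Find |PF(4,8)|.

Count = (8−4+1)·(8+1)^(4−1) = 5·729 = 3645 (Pollak)
Example (5,1,8,6) → sorted (1,5,6,8): b_i ≤ 4+i ∀i, a PF.

3645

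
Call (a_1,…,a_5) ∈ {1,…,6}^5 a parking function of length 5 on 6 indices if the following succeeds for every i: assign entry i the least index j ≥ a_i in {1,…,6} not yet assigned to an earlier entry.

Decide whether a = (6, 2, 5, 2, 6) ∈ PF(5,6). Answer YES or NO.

Rearranged: b = (2, 2, 5, 6, 6).
  b_1=2 ≤ 2
  b_2=2 ≤ 3
  b_3=5 > 4
  fails at i=3 ⇒ NO

NO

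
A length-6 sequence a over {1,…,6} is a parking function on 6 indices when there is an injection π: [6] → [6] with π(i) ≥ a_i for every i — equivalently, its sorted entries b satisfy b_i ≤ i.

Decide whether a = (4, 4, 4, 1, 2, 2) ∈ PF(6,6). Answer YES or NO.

YES

Order a: b = (1, 2, 2, 4, 4, 4).
  b_1=1 ≤ 1
  b_2=2 ≤ 2
  b_3=2 ≤ 3
  b_4=4 ≤ 4
  b_5=4 ≤ 5
  b_6=4 ≤ 6
All bounds hold ⇒ YES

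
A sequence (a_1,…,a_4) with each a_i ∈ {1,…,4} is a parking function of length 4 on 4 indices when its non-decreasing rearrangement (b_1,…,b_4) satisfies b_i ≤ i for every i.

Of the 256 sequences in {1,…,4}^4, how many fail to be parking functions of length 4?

131

|PF(4,4)| = (4+1−4)·(4+1)^{4−1} = 1 · 125 = 125 (Konheim–Weiss)
One tuple (3,4,1,3) → sorted (1,3,3,4): b_2=3>2, not a PF.
Total 256; non-PF = 256−125 = 131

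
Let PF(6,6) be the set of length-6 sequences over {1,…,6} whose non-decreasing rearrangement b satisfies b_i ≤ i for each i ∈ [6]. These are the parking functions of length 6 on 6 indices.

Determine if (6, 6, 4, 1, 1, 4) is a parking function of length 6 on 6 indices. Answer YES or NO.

Rearranged: b = (1, 1, 4, 4, 6, 6).
  b_1=1 ≤ 1
  b_2=1 ≤ 2
  b_3=4 > 3
  fails at i=3 ⇒ NO

NO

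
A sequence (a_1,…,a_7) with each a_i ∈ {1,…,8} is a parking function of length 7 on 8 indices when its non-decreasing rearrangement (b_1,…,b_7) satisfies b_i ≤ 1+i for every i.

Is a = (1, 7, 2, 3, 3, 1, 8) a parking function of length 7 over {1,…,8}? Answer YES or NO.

YES

Order a: b = (1, 1, 2, 3, 3, 7, 8).
  b_1=1 ≤ 2
  b_2=1 ≤ 3
  b_3=2 ≤ 4
  b_4=3 ≤ 5
  b_5=3 ≤ 6
  b_6=7 ≤ 7
  b_7=8 ≤ 8
All bounds hold ⇒ YES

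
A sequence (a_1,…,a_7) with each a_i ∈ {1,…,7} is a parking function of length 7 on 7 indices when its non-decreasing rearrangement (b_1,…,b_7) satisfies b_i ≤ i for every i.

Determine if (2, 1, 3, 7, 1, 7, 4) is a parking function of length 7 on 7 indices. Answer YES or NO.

Rearranged: b = (1, 1, 2, 3, 4, 7, 7).
  b_1=1 ≤ 1
  b_2=1 ≤ 2
  b_3=2 ≤ 3
  b_4=3 ≤ 4
  b_5=4 ≤ 5
  b_6=7 > 6
  fails at i=6 ⇒ NO

NO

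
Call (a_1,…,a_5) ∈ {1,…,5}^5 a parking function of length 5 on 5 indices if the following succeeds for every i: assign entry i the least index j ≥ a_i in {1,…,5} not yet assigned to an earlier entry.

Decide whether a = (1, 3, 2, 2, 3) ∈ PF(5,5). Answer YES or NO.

Rearranged: b = (1, 2, 2, 3, 3).
  b_1=1 ≤ 1
  b_2=2 ≤ 2
  b_3=2 ≤ 3
  b_4=3 ≤ 4
  b_5=3 ≤ 5
All bounds hold ⇒ YES

YES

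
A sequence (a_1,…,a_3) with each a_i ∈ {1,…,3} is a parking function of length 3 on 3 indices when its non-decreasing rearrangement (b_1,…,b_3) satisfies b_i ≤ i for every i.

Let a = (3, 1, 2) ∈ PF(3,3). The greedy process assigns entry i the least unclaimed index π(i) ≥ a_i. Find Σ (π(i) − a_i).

0

Σπ(i) = 1+…+3 = 6; Σa = 3+1+2 = 6; disp = 6−6 = 0.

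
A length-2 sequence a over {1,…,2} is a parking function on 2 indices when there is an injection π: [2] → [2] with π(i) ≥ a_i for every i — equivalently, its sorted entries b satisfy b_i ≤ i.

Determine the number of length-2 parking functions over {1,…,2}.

3

Count = (2−2+1)·(2+1)^(2−1) = 1×3 = 3 (Konheim–Weiss)
E.g. (1,1) → sorted (1,1): b_i ≤ i ∀i, a PF.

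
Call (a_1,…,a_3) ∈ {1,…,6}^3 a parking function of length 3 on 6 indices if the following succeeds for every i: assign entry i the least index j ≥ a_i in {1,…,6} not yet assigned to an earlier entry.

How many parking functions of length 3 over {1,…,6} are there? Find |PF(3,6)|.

Count = (6+1−3)·(6+1)^{3−1} = 4·49 = 196 (Pollak)
E.g. (5,6,2) → sorted (2,5,6): b_i ≤ 3+i ∀i, a PF.

196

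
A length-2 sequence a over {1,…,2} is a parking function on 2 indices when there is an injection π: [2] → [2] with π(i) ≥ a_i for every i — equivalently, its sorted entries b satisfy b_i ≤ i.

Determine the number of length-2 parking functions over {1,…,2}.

3

#PF = 1·3^1 = 1·3 = 3 (Konheim–Weiss)
E.g. (1,1) → sorted (1,1): b_i ≤ i ∀i, a PF.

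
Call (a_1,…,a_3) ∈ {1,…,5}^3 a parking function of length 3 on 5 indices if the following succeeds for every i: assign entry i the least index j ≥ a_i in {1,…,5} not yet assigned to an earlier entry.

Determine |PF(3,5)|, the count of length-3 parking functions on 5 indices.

|PF| = (6−3)·6^(3−1) = 3×36 = 108 (Pollak)
One tuple (4,3,5) → sorted (3,4,5): b_i ≤ 2+i ∀i, a PF.

108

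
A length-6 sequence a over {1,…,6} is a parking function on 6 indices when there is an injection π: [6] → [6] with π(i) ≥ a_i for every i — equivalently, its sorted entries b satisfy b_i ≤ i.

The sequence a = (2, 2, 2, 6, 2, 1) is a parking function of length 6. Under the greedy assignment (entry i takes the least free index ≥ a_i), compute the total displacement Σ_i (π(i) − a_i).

6

Σπ(i) = 1+…+6 = 21; Σa = 2+2+2+6+2+1 = 15; disp = 21−15 = 6.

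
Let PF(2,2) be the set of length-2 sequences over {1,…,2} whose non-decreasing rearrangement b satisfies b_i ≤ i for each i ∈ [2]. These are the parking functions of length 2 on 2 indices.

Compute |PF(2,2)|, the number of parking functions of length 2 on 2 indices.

|PF(2,2)| = (3−2)·3^(2−1) = 1·3 = 3 (Pollak)
E.g. (1,2) → sorted (1,2): b_i ≤ i ∀i, a PF.

3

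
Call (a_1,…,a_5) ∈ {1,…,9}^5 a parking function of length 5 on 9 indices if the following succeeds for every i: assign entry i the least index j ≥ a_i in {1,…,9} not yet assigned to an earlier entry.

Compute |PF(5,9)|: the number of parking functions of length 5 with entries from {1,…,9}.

Count = 5·10^4 = 5 · 10000 = 50000 [KW]
One tuple (2,8,3,5,5) → sorted (2,3,5,5,8): b_i ≤ 4+i ∀i, a PF.

50000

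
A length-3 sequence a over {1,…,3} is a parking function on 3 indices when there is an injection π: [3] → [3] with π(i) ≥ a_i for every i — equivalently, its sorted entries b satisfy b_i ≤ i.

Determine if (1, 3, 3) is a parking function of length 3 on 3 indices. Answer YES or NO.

NO

Order a: b = (1, 3, 3).
  b_1=1 ≤ 1
  b_2=3 > 2
  fails at i=2 ⇒ NO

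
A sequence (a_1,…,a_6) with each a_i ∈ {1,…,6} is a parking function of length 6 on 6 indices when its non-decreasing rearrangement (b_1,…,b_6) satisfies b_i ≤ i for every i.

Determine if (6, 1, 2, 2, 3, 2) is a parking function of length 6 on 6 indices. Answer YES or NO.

YES

Order a: b = (1, 2, 2, 2, 3, 6).
  b_1=1 ≤ 1
  b_2=2 ≤ 2
  b_3=2 ≤ 3
  b_4=2 ≤ 4
  b_5=3 ≤ 5
  b_6=6 ≤ 6
All bounds hold ⇒ YES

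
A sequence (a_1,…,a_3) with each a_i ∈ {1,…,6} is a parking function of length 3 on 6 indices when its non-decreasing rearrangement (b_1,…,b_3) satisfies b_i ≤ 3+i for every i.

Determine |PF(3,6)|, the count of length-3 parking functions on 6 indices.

|PF(3,6)| = (7−3)·7^(3−1) = 4·49 = 196 (Pollak)
Example (2,2,4) → sorted (2,2,4): b_i ≤ 3+i ∀i, a PF.

196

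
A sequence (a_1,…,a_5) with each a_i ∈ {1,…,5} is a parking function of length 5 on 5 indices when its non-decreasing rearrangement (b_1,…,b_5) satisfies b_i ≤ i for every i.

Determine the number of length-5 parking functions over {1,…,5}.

Count = (6−5)·6^(5−1) = 1 · 1296 = 1296 (Konheim–Weiss)
Check (1,1,5,4,2) → sorted (1,1,2,4,5): b_i ≤ i ∀i, a PF.

1296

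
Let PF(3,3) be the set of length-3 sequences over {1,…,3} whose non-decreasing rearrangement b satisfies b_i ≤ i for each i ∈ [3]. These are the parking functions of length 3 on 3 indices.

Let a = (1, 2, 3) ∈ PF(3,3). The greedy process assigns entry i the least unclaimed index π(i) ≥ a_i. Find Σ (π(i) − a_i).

0

Σπ = 6 ({1..3} each once); Σa = 1+2+3 = 6; disp = 6−6 = 0.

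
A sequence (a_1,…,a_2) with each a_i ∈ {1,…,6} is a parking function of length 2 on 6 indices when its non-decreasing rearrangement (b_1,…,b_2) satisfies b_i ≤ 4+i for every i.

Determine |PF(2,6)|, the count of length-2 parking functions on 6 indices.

#PF = (6−2+1)·(6+1)^(2−1) = 5 · 7 = 35 (Konheim–Weiss)
Check (4,4) → sorted (4,4): b_i ≤ 4+i ∀i, a PF.

35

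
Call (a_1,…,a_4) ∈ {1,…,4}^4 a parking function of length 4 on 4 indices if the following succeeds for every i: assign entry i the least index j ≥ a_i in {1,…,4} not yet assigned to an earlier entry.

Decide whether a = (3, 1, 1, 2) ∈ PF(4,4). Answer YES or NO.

Rearranged: b = (1, 1, 2, 3).
  b_1=1 ≤ 1
  b_2=1 ≤ 2
  b_3=2 ≤ 3
  b_4=3 ≤ 4
All bounds hold ⇒ YES

YES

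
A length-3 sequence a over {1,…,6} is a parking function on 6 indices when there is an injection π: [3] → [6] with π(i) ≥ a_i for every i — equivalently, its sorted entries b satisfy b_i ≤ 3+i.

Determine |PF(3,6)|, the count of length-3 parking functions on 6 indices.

#PF = (6−3+1)·(6+1)^(3−1) = 4×49 = 196 (Pollak)
E.g. (1,2,4) → sorted (1,2,4): b_i ≤ 3+i ∀i, a PF.

196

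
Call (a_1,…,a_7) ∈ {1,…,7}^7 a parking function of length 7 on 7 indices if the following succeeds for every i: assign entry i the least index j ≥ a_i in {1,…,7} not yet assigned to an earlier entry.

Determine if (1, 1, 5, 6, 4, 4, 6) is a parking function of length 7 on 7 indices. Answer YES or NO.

NO

Order a: b = (1, 1, 4, 4, 5, 6, 6).
  b_1=1 ≤ 1
  b_2=1 ≤ 2
  b_3=4 > 3
  fails at i=3 ⇒ NO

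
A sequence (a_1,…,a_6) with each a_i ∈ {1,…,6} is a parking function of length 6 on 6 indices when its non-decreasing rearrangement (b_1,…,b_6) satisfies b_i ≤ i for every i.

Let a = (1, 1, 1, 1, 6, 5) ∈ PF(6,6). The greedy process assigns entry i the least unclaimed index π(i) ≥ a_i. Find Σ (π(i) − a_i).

6

Σπ = 21 ({1..6} each once); Σa = 1+1+1+1+6+5 = 15; disp = 21−15 = 6.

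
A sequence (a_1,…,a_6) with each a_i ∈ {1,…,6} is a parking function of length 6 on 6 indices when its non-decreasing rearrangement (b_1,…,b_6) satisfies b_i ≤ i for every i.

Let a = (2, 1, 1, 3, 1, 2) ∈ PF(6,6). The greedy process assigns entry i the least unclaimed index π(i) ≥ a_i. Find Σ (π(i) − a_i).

Σπ = 21 ({1..6} each once); Σa = 2+1+1+3+1+2 = 10; disp = 21−10 = 11.

11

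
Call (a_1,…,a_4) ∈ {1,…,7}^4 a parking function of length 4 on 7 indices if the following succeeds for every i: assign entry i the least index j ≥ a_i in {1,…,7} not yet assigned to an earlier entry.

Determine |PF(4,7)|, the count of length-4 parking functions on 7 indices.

|PF(4,7)| = (7−4+1)·(7+1)^(4−1) = 4 · 512 = 2048
Example (6,3,5,6) → sorted (3,5,6,6): b_i ≤ 3+i ∀i, a PF.

2048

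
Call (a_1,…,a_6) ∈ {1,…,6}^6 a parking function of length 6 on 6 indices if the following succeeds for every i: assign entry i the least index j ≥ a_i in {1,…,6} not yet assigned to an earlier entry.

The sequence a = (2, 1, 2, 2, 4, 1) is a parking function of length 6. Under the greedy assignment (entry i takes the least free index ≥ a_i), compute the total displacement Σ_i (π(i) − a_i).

9

Σπ = 6·7/2 = 21 (π permutes [6]); Σa = 2+1+2+2+4+1 = 12; disp = 21−12 = 9.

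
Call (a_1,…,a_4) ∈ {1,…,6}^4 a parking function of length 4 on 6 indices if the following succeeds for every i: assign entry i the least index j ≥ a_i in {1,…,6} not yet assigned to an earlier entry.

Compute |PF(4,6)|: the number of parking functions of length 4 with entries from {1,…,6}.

#PF = (6+1−4)·(6+1)^{4−1} = 3·343 = 1029 (Konheim–Weiss)
One tuple (1,3,4,6) → sorted (1,3,4,6): b_i ≤ 2+i ∀i, a PF.

1029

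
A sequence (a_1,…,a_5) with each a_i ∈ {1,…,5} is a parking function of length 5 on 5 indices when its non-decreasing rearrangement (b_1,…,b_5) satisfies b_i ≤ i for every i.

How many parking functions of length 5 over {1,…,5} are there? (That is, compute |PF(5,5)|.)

1296

|PF| = (6−5)·6^(5−1) = 1·1296 = 1296 [KW]
One tuple (4,1,4,3,1) → sorted (1,1,3,4,4): b_i ≤ i ∀i, a PF.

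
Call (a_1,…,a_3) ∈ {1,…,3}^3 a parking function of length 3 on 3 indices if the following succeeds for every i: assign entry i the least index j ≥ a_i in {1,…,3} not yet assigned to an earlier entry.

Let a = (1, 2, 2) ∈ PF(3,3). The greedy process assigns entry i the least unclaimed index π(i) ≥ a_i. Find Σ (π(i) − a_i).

1

Σπ = 3·4/2 = 6 (π permutes [3]); Σa = 1+2+2 = 5; disp = 6−5 = 1.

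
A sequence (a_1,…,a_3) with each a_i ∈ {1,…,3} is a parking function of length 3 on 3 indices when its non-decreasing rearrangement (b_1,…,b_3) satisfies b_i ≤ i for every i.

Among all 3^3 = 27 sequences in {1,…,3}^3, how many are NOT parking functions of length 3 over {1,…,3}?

#PF = 1·4^2 = 1·16 = 16 [KW]
One tuple (3,1,3) → sorted (1,3,3): b_2=3>2, not a PF.
3^3 − 16 = 27 − 16 = 11

11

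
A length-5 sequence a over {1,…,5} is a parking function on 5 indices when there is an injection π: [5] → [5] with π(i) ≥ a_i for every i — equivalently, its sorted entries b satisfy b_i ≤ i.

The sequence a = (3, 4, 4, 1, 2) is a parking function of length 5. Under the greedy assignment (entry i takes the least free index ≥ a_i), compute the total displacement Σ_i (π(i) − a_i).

1

Σπ = 5·6/2 = 15 (π permutes [5]); Σa = 3+4+4+1+2 = 14; disp = 15−14 = 1.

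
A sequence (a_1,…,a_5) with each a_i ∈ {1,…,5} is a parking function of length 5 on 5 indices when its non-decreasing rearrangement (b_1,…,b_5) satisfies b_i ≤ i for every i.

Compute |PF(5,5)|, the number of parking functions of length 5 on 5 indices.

1296

#PF = 1·6^4 = 1×1296 = 1296 (Pollak)
One tuple (5,3,1,2,4) → sorted (1,2,3,4,5): b_i ≤ i ∀i, a PF.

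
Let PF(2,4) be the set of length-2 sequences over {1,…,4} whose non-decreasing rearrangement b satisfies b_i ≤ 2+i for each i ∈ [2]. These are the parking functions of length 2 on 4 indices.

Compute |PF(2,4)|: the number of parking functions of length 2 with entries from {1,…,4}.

|PF| = (4+1−2)·(4+1)^{2−1} = 3 · 5 = 15 (Pollak)
One tuple (1,3) → sorted (1,3): b_i ≤ 2+i ∀i, a PF.

15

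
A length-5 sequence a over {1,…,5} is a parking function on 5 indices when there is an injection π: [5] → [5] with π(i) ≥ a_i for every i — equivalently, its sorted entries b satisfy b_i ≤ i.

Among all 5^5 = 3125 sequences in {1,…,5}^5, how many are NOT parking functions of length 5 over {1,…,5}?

1829

|PF| = (5−5+1)·(5+1)^(5−1) = 1×1296 = 1296
One tuple (4,5,1,5,5) → sorted (1,4,5,5,5): b_2=4>2, not a PF.
5^5 − 1296 = 3125 − 1296 = 1829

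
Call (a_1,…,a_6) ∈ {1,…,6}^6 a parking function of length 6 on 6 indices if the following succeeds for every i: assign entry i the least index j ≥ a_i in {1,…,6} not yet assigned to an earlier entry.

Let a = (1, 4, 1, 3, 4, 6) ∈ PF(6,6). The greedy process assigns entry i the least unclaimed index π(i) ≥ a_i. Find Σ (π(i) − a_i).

2

Σπ(i) = 1+…+6 = 21; Σa = 1+4+1+3+4+6 = 19; disp = 21−19 = 2.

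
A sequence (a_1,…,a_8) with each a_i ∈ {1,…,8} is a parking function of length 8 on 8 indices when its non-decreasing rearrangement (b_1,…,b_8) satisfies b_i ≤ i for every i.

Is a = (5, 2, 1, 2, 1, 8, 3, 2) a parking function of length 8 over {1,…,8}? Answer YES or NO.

YES

Rearranged: b = (1, 1, 2, 2, 2, 3, 5, 8).
  b_1=1 ≤ 1
  b_2=1 ≤ 2
  b_3=2 ≤ 3
  b_4=2 ≤ 4
  b_5=2 ≤ 5
  b_6=3 ≤ 6
  b_7=5 ≤ 7
  b_8=8 ≤ 8
All bounds hold ⇒ YES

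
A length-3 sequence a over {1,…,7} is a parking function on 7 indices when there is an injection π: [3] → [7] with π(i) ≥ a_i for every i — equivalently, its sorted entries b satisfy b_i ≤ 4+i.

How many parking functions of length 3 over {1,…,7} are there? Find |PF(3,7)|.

320

#PF = (7−3+1)·(7+1)^(3−1) = 5×64 = 320 (Konheim–Weiss)
E.g. (1,7,4) → sorted (1,4,7): b_i ≤ 4+i ∀i, a PF.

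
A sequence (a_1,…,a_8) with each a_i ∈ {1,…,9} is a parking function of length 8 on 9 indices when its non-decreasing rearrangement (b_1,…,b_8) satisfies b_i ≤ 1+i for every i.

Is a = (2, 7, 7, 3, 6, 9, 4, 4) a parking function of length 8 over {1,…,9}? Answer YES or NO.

Order a: b = (2, 3, 4, 4, 6, 7, 7, 9).
  b_1=2 ≤ 2
  b_2=3 ≤ 3
  b_3=4 ≤ 4
  b_4=4 ≤ 5
  b_5=6 ≤ 6
  b_6=7 ≤ 7
  b_7=7 ≤ 8
  b_8=9 ≤ 9
All bounds hold ⇒ YES

YES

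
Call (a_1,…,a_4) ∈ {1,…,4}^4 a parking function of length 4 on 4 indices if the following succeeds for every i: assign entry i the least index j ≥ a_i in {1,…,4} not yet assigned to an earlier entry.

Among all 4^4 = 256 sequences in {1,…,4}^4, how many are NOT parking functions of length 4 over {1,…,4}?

#PF = (4−4+1)·(4+1)^(4−1) = 1·125 = 125 [KW]
E.g. (4,4,3,3) → sorted (3,3,4,4): b_1=3>1, not a PF.
So 256 − 125 = 131 fail.

131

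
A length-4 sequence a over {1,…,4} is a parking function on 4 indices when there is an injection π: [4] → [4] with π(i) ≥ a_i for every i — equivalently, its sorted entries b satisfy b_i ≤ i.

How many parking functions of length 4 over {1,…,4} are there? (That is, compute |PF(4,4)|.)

125

|PF| = 1·5^3 = 1·125 = 125 (Konheim–Weiss)
E.g. (4,2,1,3) → sorted (1,2,3,4): b_i ≤ i ∀i, a PF.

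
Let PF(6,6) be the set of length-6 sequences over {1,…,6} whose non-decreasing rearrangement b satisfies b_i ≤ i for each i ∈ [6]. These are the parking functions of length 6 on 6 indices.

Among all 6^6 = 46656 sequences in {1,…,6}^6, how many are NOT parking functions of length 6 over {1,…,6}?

|PF| = (6+1−6)·(6+1)^{6−1} = 1 · 16807 = 16807 (Pollak)
Check (2,4,6,4,6,2) → sorted (2,2,4,4,6,6): b_1=2>1, not a PF.
So 46656 − 16807 = 29849 fail.

29849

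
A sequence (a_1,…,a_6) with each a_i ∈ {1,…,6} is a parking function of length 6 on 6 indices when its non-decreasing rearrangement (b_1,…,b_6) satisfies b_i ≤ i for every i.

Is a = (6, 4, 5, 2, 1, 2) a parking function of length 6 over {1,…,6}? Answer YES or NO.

YES

Rearranged: b = (1, 2, 2, 4, 5, 6).
  b_1=1 ≤ 1
  b_2=2 ≤ 2
  b_3=2 ≤ 3
  b_4=4 ≤ 4
  b_5=5 ≤ 5
  b_6=6 ≤ 6
All bounds hold ⇒ YES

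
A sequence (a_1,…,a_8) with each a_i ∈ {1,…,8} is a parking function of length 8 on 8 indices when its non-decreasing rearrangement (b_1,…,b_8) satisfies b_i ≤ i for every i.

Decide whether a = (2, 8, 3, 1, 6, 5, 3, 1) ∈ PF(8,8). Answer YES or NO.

YES

Order a: b = (1, 1, 2, 3, 3, 5, 6, 8).
  b_1=1 ≤ 1
  b_2=1 ≤ 2
  b_3=2 ≤ 3
  b_4=3 ≤ 4
  b_5=3 ≤ 5
  b_6=5 ≤ 6
  b_7=6 ≤ 7
  b_8=8 ≤ 8
All bounds hold ⇒ YES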